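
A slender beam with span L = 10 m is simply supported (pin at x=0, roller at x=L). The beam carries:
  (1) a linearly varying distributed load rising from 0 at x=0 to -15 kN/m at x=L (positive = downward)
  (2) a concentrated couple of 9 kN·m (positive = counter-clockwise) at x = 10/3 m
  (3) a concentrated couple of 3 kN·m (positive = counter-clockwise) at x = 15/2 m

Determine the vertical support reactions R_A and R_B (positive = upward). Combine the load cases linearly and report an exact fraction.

R_A = -119/5 kN, R_B = -256/5 kN

Load 1 — triangular load w₀=-15 kN/m (0→w₀ over full span):
  R_A = w₀L/6 = (-15)·10/6 = -25 kN
  R_B = w₀L/3 = (-15)·10/3 = -50 kN
Load 2 — applied couple M₀=9 kN·m at a=10/3 m (b=L-a=20/3):
  R_A = M₀/L = 9/10 kN
  R_B = -M₀/L = -9/10 kN
Load 3 — applied couple M₀=3 kN·m at a=15/2 m (b=L-a=5/2):
  R_A = M₀/L = 3/10 kN
  R_B = -M₀/L = -3/10 kN
Superposition: R_A = -119/5 kN, R_B = -256/5 kN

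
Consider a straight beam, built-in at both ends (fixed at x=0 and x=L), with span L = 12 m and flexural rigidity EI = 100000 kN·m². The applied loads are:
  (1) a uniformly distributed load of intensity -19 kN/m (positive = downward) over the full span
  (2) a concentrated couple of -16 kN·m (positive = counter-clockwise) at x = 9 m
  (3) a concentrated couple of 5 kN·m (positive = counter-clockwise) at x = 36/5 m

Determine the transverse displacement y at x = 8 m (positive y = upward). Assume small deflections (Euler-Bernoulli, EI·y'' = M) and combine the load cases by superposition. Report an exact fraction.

Load 1 — uniform load w=-19 kN/m over full span:
  y_1 = -wx²(L-x)²/(24EI) = -(-19)·8²·(12-8)²/(24·100000) = 76/9375 m
Load 2 — applied couple M₀=-16 kN·m at a=9 m (b=L-a=3):
  y_2 = (R_Ax³/6 - M_Ax²/2)/EI  [x≤a] with R_A=-3/2, M_A=-5 = ((-3/2)·8³/6 - (-5)·8²/2)/100000 = 1/3125 m
Load 3 — applied couple M₀=5 kN·m at a=36/5 m (b=L-a=24/5):
  y_3 = (R_Ax³/6 - M_Ax²/2 - M₀(x-a)²/2)/EI  [x>a] with R_A=3/5, M_A=8/5 = ((3/5)·8³/6 - (8/5)·8²/2 - 5·(8-(36/5))²/2)/100000 = -1/62500 m
Superposition: y = Σ y_i = 1577/187500 m ≈ 0.008411 m

y(8) = 1577/187500 m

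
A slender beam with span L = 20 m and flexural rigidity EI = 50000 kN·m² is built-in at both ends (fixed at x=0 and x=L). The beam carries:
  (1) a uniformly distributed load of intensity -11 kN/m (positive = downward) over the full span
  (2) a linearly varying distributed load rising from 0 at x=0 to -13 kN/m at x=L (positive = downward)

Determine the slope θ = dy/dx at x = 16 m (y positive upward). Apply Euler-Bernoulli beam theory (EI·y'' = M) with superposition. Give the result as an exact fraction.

Load 1 — uniform load w=-11 kN/m over full span:
  θ_1 = -wx(L-x)(L-2x)/(12EI) = -(-11)·16·(20-16)·(20-2·16)/(12·50000) = -44/3125 rad
Load 2 — triangular load w₀=-13 kN/m (0→w₀ over full span):
  θ_2 = -w₀(2x(L-x)(L-2x)(x+2L)+x²(L-x)²)/(120LEI) = -(-13)·(2·16·(20-16)·(20-2·16)·(16+2·20)+16²·(20-16)²)/(120·20·50000) = -416/46875 rad
Superposition: θ = Σ θ_i = -1076/46875 rad ≈ -0.022955 rad

θ(16) = -1076/46875 rad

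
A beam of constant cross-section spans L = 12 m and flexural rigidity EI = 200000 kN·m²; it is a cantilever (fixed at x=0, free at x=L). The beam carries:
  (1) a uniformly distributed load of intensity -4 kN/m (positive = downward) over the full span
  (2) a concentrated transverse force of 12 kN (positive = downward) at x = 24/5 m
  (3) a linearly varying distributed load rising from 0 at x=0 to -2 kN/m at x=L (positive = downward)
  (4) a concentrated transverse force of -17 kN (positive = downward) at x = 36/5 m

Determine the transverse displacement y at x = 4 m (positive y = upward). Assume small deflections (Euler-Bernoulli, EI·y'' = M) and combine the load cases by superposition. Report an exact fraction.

Load 1 — uniform load w=-4 kN/m over full span:
  y_1 = -wx²(x²-4Lx+6L²)/(24EI) = -(-4)·4²·(4²-4·12·4+6·12²)/(24·200000) = 86/9375 m
Load 2 — point force P=12 kN at a=24/5 m (b=L-a=36/5):
  y_2 = -Px²(3a-x)/(6EI)  [x≤a] = -12·4²·(3·(24/5)-4)/(6·200000) = -26/15625 m
Load 3 — triangular load w₀=-2 kN/m (0→w₀ over full span):
  y_3 = (w₀Lx³/12-w₀L²x²/6-w₀x⁵/(120L))/EI = ((-2)·12·4³/12-(-2)·12²·4²/6-(-2)·4⁵/(120·12))/200000 = 451/140625 m
Load 4 — point force P=-17 kN at a=36/5 m (b=L-a=24/5):
  y_4 = -Px²(3a-x)/(6EI)  [x≤a] = -(-17)·4²·(3·(36/5)-4)/(6·200000) = 187/46875 m
Superposition: y = Σ y_i = 2068/140625 m ≈ 0.014706 m

y(4) = 2068/140625 m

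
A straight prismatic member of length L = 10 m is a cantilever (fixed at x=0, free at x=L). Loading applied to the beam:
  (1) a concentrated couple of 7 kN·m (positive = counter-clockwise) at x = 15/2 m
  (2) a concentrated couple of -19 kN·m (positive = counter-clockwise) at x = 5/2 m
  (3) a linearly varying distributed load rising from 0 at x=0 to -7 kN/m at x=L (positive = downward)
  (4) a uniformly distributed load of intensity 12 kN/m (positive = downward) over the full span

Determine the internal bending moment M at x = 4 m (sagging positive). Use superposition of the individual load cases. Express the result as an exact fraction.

M(4) = -541/5 kN·m

Load 1 — applied couple M₀=7 kN·m at a=15/2 m (b=L-a=5/2):
  M_1 = M₀  [x≤a] = 7 = 7 kN·m
Load 2 — applied couple M₀=-19 kN·m at a=5/2 m (b=L-a=15/2):
  M_2 = 0  [x>a] = 0 kN·m
Load 3 — triangular load w₀=-7 kN/m (0→w₀ over full span):
  M_3 = w₀Lx/2 - w₀L²/3 - w₀x³/(6L) = (-7)·10·4/2 - (-7)·10²/3 - (-7)·4³/(6·10) = 504/5 kN·m
Load 4 — uniform load w=12 kN/m over full span:
  M_4 = -w(L-x)²/2 = -12·(10-4)²/2 = -216 kN·m
Superposition: M = Σ M_i = -541/5 kN·m ≈ -108.200000 kN·m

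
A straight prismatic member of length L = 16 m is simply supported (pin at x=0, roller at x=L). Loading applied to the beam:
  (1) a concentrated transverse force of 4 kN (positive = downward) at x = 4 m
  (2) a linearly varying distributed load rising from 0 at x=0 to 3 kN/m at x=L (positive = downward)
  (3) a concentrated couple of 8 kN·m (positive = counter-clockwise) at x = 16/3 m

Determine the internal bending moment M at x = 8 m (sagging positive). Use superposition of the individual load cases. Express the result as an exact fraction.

M(8) = 52 kN·m

Load 1 — point force P=4 kN at a=4 m (b=L-a=12):
  M_1 = Pa(L-x)/L  [x>a] = 4·4·(16-8)/16 = 8 kN·m
Load 2 — triangular load w₀=3 kN/m (0→w₀ over full span):
  M_2 = w₀Lx/6 - w₀x³/(6L) = 3·16·8/6 - 3·8³/(6·16) = 48 kN·m
Load 3 — applied couple M₀=8 kN·m at a=16/3 m (b=L-a=32/3):
  M_3 = M₀x/L - M₀  [x>a] = 8·8/16 - 8 = -4 kN·m
Superposition: M = Σ M_i = 52 kN·m ≈ 52.000000 kN·m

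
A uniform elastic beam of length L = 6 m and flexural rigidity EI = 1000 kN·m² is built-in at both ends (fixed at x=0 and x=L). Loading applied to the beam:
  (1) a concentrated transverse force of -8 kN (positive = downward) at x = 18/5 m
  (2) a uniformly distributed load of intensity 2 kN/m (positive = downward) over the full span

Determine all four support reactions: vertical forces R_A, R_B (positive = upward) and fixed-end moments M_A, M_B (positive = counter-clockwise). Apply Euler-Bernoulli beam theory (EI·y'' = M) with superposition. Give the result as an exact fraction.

Load 1 — point force P=-8 kN at a=18/5 m (b=L-a=12/5):
  R_A = Pb²(3a+b)/L³ = (-8)·(12/5)²·(3·(18/5)+(12/5))/6³ = -352/125 kN
  M_A = Pab²/L² = (-8)·(18/5)·(12/5)²/6² = -576/125 kN·m
  R_B = Pa²(a+3b)/L³ = (-8)·(18/5)²·((18/5)+3·(12/5))/6³ = -648/125 kN
  M_B = -Pa²b/L² = -(-8)·(18/5)²·(12/5)/6² = 864/125 kN·m
Load 2 — uniform load w=2 kN/m over full span:
  R_A = wL/2 = 2·6/2 = 6 kN
  M_A = wL²/12 = 2·6²/12 = 6 kN·m
  R_B = wL/2 = 2·6/2 = 6 kN
  M_B = -wL²/12 = -2·6²/12 = -6 kN·m
Superposition: R_A = 398/125 kN, M_A = 174/125 kN·m, R_B = 102/125 kN, M_B = 114/125 kN·m

R_A = 398/125 kN, M_A = 174/125 kN·m, R_B = 102/125 kN, M_B = 114/125 kN·m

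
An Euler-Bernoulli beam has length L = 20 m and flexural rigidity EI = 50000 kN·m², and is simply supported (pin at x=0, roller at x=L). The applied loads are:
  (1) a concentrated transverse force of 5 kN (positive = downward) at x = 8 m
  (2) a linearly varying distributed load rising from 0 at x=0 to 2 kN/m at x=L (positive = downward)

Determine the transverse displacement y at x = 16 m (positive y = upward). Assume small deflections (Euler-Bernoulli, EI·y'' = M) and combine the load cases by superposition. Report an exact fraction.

Load 1 — point force P=5 kN at a=8 m (b=L-a=12):
  y_1 = -Pa(L-x)(2Lx-a²-x²)/(6LEI)  [x>a] = -5·8·(20-16)·(2·20·16-8²-16²)/(6·20·50000) = -16/1875 m
Load 2 — triangular load w₀=2 kN/m (0→w₀ over full span):
  y_2 = -w₀x(7L⁴-10L²x²+3x⁴)/(360LEI) = -2·16·(7·20⁴-10·20²·16²+3·16⁴)/(360·20·50000) = -2032/78125 m
Superposition: y = Σ y_i = -8096/234375 m ≈ -0.034543 m

y(16) = -8096/234375 m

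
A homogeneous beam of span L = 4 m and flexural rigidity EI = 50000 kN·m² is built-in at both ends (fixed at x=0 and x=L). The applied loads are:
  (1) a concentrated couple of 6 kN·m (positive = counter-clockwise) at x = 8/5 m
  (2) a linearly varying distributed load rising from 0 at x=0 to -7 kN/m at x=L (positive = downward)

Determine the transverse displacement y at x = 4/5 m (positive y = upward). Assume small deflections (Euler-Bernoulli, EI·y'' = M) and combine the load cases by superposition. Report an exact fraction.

Load 1 — applied couple M₀=6 kN·m at a=8/5 m (b=L-a=12/5):
  y_1 = (R_Ax³/6 - M_Ax²/2)/EI  [x≤a] with R_A=54/25, M_A=18/25 = ((54/25)·(4/5)³/6 - (18/25)·(4/5)²/2)/50000 = -9/9765625 m
Load 2 — triangular load w₀=-7 kN/m (0→w₀ over full span):
  y_2 = -w₀x²(L-x)²(x+2L)/(120LEI) = -(-7)·(4/5)²·(4-(4/5))²·((4/5)+2·4)/(120·4·50000) = 2464/146484375 m
Superposition: y = Σ y_i = 2329/146484375 m ≈ 0.000016 m

y(4/5) = 2329/146484375 m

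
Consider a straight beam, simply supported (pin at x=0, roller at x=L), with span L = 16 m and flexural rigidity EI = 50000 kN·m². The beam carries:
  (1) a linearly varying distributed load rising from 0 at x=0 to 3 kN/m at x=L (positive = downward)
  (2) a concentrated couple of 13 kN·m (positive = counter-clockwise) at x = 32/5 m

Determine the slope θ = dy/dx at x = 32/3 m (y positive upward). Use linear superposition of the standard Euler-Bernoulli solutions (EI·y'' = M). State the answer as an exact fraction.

θ(32/3) = 13741/6328125 rad

Load 1 — triangular load w₀=3 kN/m (0→w₀ over full span):
  θ_1 = -w₀(7L⁴-30L²x²+15x⁴)/(360LEI) = -3·(7·16⁴-30·16²·(32/3)²+15·(32/3)⁴)/(360·16·50000) = 2912/1265625 rad
Load 2 — applied couple M₀=13 kN·m at a=32/5 m (b=L-a=48/5):
  θ_2 = (M₀x²/(2L)-M₀(x-a)+C₁)/EI  [x>a] with C₁=M₀(3b²-L²)/(6L)=208/75 = (13·(32/3)²/(2·16)-13·((32/3)-(32/5))+(208/75))/50000 = -91/703125 rad
Superposition: θ = Σ θ_i = 13741/6328125 rad ≈ 0.002171 rad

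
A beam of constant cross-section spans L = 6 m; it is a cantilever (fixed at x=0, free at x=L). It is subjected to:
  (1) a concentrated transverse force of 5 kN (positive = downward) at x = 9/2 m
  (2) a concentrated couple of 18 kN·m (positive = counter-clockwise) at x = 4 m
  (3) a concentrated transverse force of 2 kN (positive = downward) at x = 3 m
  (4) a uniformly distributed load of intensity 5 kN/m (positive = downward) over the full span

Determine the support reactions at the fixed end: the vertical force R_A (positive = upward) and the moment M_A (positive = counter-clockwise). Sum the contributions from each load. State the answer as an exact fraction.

R_A = 37 kN, M_A = 201/2 kN·m

Load 1 — point force P=5 kN at a=9/2 m (b=L-a=3/2):
  R_A = P = 5 kN
  M_A = Pa = 5·(9/2) = 45/2 kN·m
Load 2 — applied couple M₀=18 kN·m at a=4 m (b=L-a=2):
  R_A = 0 kN
  M_A = -M₀ = -18 kN·m
Load 3 — point force P=2 kN at a=3 m (b=L-a=3):
  R_A = P = 2 kN
  M_A = Pa = 2·3 = 6 kN·m
Load 4 — uniform load w=5 kN/m over full span:
  R_A = wL = 5·6 = 30 kN
  M_A = wL²/2 = 5·6²/2 = 90 kN·m
Superposition: R_A = 37 kN, M_A = 201/2 kN·m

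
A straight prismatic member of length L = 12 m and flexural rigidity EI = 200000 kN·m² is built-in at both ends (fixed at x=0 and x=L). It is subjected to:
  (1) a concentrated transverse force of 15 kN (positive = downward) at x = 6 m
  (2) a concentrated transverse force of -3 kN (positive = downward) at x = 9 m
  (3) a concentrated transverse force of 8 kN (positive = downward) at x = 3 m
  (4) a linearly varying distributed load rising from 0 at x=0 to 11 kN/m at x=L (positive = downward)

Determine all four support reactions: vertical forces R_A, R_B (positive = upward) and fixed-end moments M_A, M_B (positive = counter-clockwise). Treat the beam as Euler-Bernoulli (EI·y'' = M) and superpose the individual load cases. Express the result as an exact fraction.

R_A = 5373/160 kN, M_A = 6969/80 kN·m, R_B = 8387/160 kN, M_B = -8091/80 kN·m

Load 1 — point force P=15 kN at a=6 m (b=L-a=6):
  R_A = Pb²(3a+b)/L³ = 15·6²·(3·6+6)/12³ = 15/2 kN
  M_A = Pab²/L² = 15·6·6²/12² = 45/2 kN·m
  R_B = Pa²(a+3b)/L³ = 15·6²·(6+3·6)/12³ = 15/2 kN
  M_B = -Pa²b/L² = -15·6²·6/12² = -45/2 kN·m
Load 2 — point force P=-3 kN at a=9 m (b=L-a=3):
  R_A = Pb²(3a+b)/L³ = (-3)·3²·(3·9+3)/12³ = -15/32 kN
  M_A = Pab²/L² = (-3)·9·3²/12² = -27/16 kN·m
  R_B = Pa²(a+3b)/L³ = (-3)·9²·(9+3·3)/12³ = -81/32 kN
  M_B = -Pa²b/L² = -(-3)·9²·3/12² = 81/16 kN·m
Load 3 — point force P=8 kN at a=3 m (b=L-a=9):
  R_A = Pb²(3a+b)/L³ = 8·9²·(3·3+9)/12³ = 27/4 kN
  M_A = Pab²/L² = 8·3·9²/12² = 27/2 kN·m
  R_B = Pa²(a+3b)/L³ = 8·3²·(3+3·9)/12³ = 5/4 kN
  M_B = -Pa²b/L² = -8·3²·9/12² = -9/2 kN·m
Load 4 — triangular load w₀=11 kN/m (0→w₀ over full span):
  R_A = 3w₀L/20 = 3·11·12/20 = 99/5 kN
  M_A = w₀L²/30 = 11·12²/30 = 264/5 kN·m
  R_B = 7w₀L/20 = 7·11·12/20 = 231/5 kN
  M_B = -w₀L²/20 = -11·12²/20 = -396/5 kN·m
Superposition: R_A = 5373/160 kN, M_A = 6969/80 kN·m, R_B = 8387/160 kN, M_B = -8091/80 kN·m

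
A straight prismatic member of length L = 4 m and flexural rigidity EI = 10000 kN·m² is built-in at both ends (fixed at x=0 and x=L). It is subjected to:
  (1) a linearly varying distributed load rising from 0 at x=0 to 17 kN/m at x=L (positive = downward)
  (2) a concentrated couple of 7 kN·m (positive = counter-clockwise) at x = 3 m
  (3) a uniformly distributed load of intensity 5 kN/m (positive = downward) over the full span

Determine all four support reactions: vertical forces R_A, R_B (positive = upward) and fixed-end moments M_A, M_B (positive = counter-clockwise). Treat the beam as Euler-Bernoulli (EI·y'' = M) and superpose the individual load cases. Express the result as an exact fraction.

Load 1 — triangular load w₀=17 kN/m (0→w₀ over full span):
  R_A = 3w₀L/20 = 3·17·4/20 = 51/5 kN
  M_A = w₀L²/30 = 17·4²/30 = 136/15 kN·m
  R_B = 7w₀L/20 = 7·17·4/20 = 119/5 kN
  M_B = -w₀L²/20 = -17·4²/20 = -68/5 kN·m
Load 2 — applied couple M₀=7 kN·m at a=3 m (b=L-a=1):
  R_A = 6M₀ab/L³ = 6·7·3·1/4³ = 63/32 kN
  M_A = M₀b(2a-b)/L² = 7·1·(2·3-1)/4² = 35/16 kN·m
  R_B = -6M₀ab/L³ = -6·7·3·1/4³ = -63/32 kN
  M_B = M₀a(2b-a)/L² = 7·3·(2·1-3)/4² = -21/16 kN·m
Load 3 — uniform load w=5 kN/m over full span:
  R_A = wL/2 = 5·4/2 = 10 kN
  M_A = wL²/12 = 5·4²/12 = 20/3 kN·m
  R_B = wL/2 = 5·4/2 = 10 kN
  M_B = -wL²/12 = -5·4²/12 = -20/3 kN·m
Superposition: R_A = 3547/160 kN, M_A = 4301/240 kN·m, R_B = 5093/160 kN, M_B = -5179/240 kN·m

R_A = 3547/160 kN, M_A = 4301/240 kN·m, R_B = 5093/160 kN, M_B = -5179/240 kN·m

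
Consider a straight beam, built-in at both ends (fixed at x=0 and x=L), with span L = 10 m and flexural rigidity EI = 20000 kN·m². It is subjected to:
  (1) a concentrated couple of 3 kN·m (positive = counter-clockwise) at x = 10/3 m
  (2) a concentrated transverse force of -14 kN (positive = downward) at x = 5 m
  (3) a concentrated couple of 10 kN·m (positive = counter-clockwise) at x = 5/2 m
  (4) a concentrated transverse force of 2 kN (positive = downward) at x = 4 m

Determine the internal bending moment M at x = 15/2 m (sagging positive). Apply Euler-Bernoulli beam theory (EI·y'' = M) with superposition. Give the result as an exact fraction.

Load 1 — applied couple M₀=3 kN·m at a=10/3 m (b=L-a=20/3):
  M_1 = R_Ax - M_A - M₀  [x>a] with R_A=2/5, M_A=0 = (2/5)·(15/2) - 0 - 3 = 0 kN·m
Load 2 — point force P=-14 kN at a=5 m (b=L-a=5):
  M_2 = Pa²(a+3b)(L-x)/L³ - Pa²b/L²  [x>a] = (-14)·5²·(5+3·5)·(10-(15/2))/10³ - (-14)·5²·5/10² = 0 kN·m
Load 3 — applied couple M₀=10 kN·m at a=5/2 m (b=L-a=15/2):
  M_3 = R_Ax - M_A - M₀  [x>a] with R_A=9/8, M_A=-15/8 = (9/8)·(15/2) - (-15/8) - 10 = 5/16 kN·m
Load 4 — point force P=2 kN at a=4 m (b=L-a=6):
  M_4 = Pa²(a+3b)(L-x)/L³ - Pa²b/L²  [x>a] = 2·4²·(4+3·6)·(10-(15/2))/10³ - 2·4²·6/10² = -4/25 kN·m
Superposition: M = Σ M_i = 61/400 kN·m ≈ 0.152500 kN·m

M(15/2) = 61/400 kN·m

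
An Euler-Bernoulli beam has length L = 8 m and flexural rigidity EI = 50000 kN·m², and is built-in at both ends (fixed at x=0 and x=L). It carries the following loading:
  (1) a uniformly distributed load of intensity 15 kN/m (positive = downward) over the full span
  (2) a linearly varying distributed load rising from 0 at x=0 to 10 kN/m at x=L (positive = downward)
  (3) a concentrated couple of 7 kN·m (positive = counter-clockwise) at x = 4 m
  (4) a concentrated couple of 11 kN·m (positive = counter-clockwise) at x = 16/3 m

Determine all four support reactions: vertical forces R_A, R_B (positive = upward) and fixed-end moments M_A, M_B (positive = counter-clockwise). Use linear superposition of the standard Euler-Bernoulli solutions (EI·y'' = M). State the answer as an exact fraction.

R_A = 3607/48 kN, M_A = 427/4 kN·m, R_B = 4073/48 kN, M_B = -441/4 kN·m

Load 1 — uniform load w=15 kN/m over full span:
  R_A = wL/2 = 15·8/2 = 60 kN
  M_A = wL²/12 = 15·8²/12 = 80 kN·m
  R_B = wL/2 = 15·8/2 = 60 kN
  M_B = -wL²/12 = -15·8²/12 = -80 kN·m
Load 2 — triangular load w₀=10 kN/m (0→w₀ over full span):
  R_A = 3w₀L/20 = 3·10·8/20 = 12 kN
  M_A = w₀L²/30 = 10·8²/30 = 64/3 kN·m
  R_B = 7w₀L/20 = 7·10·8/20 = 28 kN
  M_B = -w₀L²/20 = -10·8²/20 = -32 kN·m
Load 3 — applied couple M₀=7 kN·m at a=4 m (b=L-a=4):
  R_A = 6M₀ab/L³ = 6·7·4·4/8³ = 21/16 kN
  M_A = M₀b(2a-b)/L² = 7·4·(2·4-4)/8² = 7/4 kN·m
  R_B = -6M₀ab/L³ = -6·7·4·4/8³ = -21/16 kN
  M_B = M₀a(2b-a)/L² = 7·4·(2·4-4)/8² = 7/4 kN·m
Load 4 — applied couple M₀=11 kN·m at a=16/3 m (b=L-a=8/3):
  R_A = 6M₀ab/L³ = 6·11·(16/3)·(8/3)/8³ = 11/6 kN
  M_A = M₀b(2a-b)/L² = 11·(8/3)·(2·(16/3)-(8/3))/8² = 11/3 kN·m
  R_B = -6M₀ab/L³ = -6·11·(16/3)·(8/3)/8³ = -11/6 kN
  M_B = M₀a(2b-a)/L² = 11·(16/3)·(2·(8/3)-(16/3))/8² = 0 kN·m
Superposition: R_A = 3607/48 kN, M_A = 427/4 kN·m, R_B = 4073/48 kN, M_B = -441/4 kN·m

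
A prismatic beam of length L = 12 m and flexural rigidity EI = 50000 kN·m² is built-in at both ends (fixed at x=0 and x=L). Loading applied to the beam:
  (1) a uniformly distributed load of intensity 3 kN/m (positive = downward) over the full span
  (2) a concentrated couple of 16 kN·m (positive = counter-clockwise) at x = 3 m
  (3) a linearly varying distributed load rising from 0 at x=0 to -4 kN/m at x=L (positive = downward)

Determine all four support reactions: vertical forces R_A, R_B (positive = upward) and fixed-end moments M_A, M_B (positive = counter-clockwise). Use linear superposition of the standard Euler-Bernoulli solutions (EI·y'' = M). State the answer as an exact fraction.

Load 1 — uniform load w=3 kN/m over full span:
  R_A = wL/2 = 3·12/2 = 18 kN
  M_A = wL²/12 = 3·12²/12 = 36 kN·m
  R_B = wL/2 = 3·12/2 = 18 kN
  M_B = -wL²/12 = -3·12²/12 = -36 kN·m
Load 2 — applied couple M₀=16 kN·m at a=3 m (b=L-a=9):
  R_A = 6M₀ab/L³ = 6·16·3·9/12³ = 3/2 kN
  M_A = M₀b(2a-b)/L² = 16·9·(2·3-9)/12² = -3 kN·m
  R_B = -6M₀ab/L³ = -6·16·3·9/12³ = -3/2 kN
  M_B = M₀a(2b-a)/L² = 16·3·(2·9-3)/12² = 5 kN·m
Load 3 — triangular load w₀=-4 kN/m (0→w₀ over full span):
  R_A = 3w₀L/20 = 3·(-4)·12/20 = -36/5 kN
  M_A = w₀L²/30 = (-4)·12²/30 = -96/5 kN·m
  R_B = 7w₀L/20 = 7·(-4)·12/20 = -84/5 kN
  M_B = -w₀L²/20 = -(-4)·12²/20 = 144/5 kN·m
Superposition: R_A = 123/10 kN, M_A = 69/5 kN·m, R_B = -3/10 kN, M_B = -11/5 kN·m

R_A = 123/10 kN, M_A = 69/5 kN·m, R_B = -3/10 kN, M_B = -11/5 kN·m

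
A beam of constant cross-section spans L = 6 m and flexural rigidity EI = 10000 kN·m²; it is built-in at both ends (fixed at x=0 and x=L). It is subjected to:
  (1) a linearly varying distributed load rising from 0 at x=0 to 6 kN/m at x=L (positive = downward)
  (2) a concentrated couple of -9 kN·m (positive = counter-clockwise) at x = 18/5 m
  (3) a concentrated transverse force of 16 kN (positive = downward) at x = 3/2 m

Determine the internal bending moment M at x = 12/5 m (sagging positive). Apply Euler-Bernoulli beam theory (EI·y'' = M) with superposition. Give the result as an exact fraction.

Load 1 — triangular load w₀=6 kN/m (0→w₀ over full span):
  M_1 = 3w₀Lx/20 - w₀L²/30 - w₀x³/(6L) = 3·6·6·(12/5)/20 - 6·6²/30 - 6·(12/5)³/(6·6) = 432/125 kN·m
Load 2 — applied couple M₀=-9 kN·m at a=18/5 m (b=L-a=12/5):
  M_2 = R_Ax - M_A  [x≤a] with R_A=-54/25, M_A=-72/25 = (-54/25)·(12/5) - (-72/25) = -288/125 kN·m
Load 3 — point force P=16 kN at a=3/2 m (b=L-a=9/2):
  M_3 = Pa²(a+3b)(L-x)/L³ - Pa²b/L²  [x>a] = 16·(3/2)²·((3/2)+3·(9/2))·(6-(12/5))/6³ - 16·(3/2)²·(9/2)/6² = 9/2 kN·m
Superposition: M = Σ M_i = 1413/250 kN·m ≈ 5.652000 kN·m

M(12/5) = 1413/250 kN·m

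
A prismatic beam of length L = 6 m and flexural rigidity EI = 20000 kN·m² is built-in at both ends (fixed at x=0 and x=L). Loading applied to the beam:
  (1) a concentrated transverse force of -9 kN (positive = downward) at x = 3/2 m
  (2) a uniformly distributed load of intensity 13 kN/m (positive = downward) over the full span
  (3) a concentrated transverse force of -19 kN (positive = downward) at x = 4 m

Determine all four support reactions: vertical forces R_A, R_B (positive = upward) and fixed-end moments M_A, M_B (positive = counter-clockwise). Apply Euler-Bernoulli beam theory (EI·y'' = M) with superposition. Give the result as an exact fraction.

R_A = 22879/864 kN, M_A = 6613/288 kN·m, R_B = 20321/864 kN, M_B = -5639/288 kN·m

Load 1 — point force P=-9 kN at a=3/2 m (b=L-a=9/2):
  R_A = Pb²(3a+b)/L³ = (-9)·(9/2)²·(3·(3/2)+(9/2))/6³ = -243/32 kN
  M_A = Pab²/L² = (-9)·(3/2)·(9/2)²/6² = -243/32 kN·m
  R_B = Pa²(a+3b)/L³ = (-9)·(3/2)²·((3/2)+3·(9/2))/6³ = -45/32 kN
  M_B = -Pa²b/L² = -(-9)·(3/2)²·(9/2)/6² = 81/32 kN·m
Load 2 — uniform load w=13 kN/m over full span:
  R_A = wL/2 = 13·6/2 = 39 kN
  M_A = wL²/12 = 13·6²/12 = 39 kN·m
  R_B = wL/2 = 13·6/2 = 39 kN
  M_B = -wL²/12 = -13·6²/12 = -39 kN·m
Load 3 — point force P=-19 kN at a=4 m (b=L-a=2):
  R_A = Pb²(3a+b)/L³ = (-19)·2²·(3·4+2)/6³ = -133/27 kN
  M_A = Pab²/L² = (-19)·4·2²/6² = -76/9 kN·m
  R_B = Pa²(a+3b)/L³ = (-19)·4²·(4+3·2)/6³ = -380/27 kN
  M_B = -Pa²b/L² = -(-19)·4²·2/6² = 152/9 kN·m
Superposition: R_A = 22879/864 kN, M_A = 6613/288 kN·m, R_B = 20321/864 kN, M_B = -5639/288 kN·m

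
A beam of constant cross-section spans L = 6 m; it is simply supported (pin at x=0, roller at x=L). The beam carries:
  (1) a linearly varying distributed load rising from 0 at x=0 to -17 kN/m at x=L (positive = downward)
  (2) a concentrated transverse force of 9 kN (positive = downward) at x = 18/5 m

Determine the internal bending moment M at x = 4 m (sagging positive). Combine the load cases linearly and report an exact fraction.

Load 1 — triangular load w₀=-17 kN/m (0→w₀ over full span):
  M_1 = w₀Lx/6 - w₀x³/(6L) = (-17)·6·4/6 - (-17)·4³/(6·6) = -340/9 kN·m
Load 2 — point force P=9 kN at a=18/5 m (b=L-a=12/5):
  M_2 = Pa(L-x)/L  [x>a] = 9·(18/5)·(6-4)/6 = 54/5 kN·m
Superposition: M = Σ M_i = -1214/45 kN·m ≈ -26.977778 kN·m

M(4) = -1214/45 kN·m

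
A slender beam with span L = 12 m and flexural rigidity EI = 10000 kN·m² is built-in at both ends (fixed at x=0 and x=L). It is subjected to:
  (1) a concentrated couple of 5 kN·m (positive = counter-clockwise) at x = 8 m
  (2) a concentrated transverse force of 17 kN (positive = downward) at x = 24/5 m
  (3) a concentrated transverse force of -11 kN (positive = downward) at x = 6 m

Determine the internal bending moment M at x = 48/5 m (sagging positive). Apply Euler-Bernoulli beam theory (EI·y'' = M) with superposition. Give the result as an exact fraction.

M(48/5) = -12209/3750 kN·m

Load 1 — applied couple M₀=5 kN·m at a=8 m (b=L-a=4):
  M_1 = R_Ax - M_A - M₀  [x>a] with R_A=5/9, M_A=5/3 = (5/9)·(48/5) - (5/3) - 5 = -4/3 kN·m
Load 2 — point force P=17 kN at a=24/5 m (b=L-a=36/5):
  M_2 = Pa²(a+3b)(L-x)/L³ - Pa²b/L²  [x>a] = 17·(24/5)²·((24/5)+3·(36/5))·(12-(48/5))/12³ - 17·(24/5)²·(36/5)/12² = -3264/625 kN·m
Load 3 — point force P=-11 kN at a=6 m (b=L-a=6):
  M_3 = Pa²(a+3b)(L-x)/L³ - Pa²b/L²  [x>a] = (-11)·6²·(6+3·6)·(12-(48/5))/12³ - (-11)·6²·6/12² = 33/10 kN·m
Superposition: M = Σ M_i = -12209/3750 kN·m ≈ -3.255733 kN·m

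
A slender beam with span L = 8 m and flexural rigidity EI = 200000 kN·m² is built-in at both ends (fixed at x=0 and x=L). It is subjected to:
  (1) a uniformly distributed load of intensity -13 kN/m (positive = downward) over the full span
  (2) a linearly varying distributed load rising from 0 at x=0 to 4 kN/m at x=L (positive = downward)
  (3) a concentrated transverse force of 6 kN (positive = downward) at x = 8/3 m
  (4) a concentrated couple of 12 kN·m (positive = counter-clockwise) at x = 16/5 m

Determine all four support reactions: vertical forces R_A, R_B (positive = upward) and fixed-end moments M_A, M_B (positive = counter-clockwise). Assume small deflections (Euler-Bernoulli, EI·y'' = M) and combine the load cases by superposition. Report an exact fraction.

R_A = -9134/225 kN, M_A = -11756/225 kN·m, R_B = -9316/225 kN, M_B = 12784/225 kN·m

Load 1 — uniform load w=-13 kN/m over full span:
  R_A = wL/2 = (-13)·8/2 = -52 kN
  M_A = wL²/12 = (-13)·8²/12 = -208/3 kN·m
  R_B = wL/2 = (-13)·8/2 = -52 kN
  M_B = -wL²/12 = -(-13)·8²/12 = 208/3 kN·m
Load 2 — triangular load w₀=4 kN/m (0→w₀ over full span):
  R_A = 3w₀L/20 = 3·4·8/20 = 24/5 kN
  M_A = w₀L²/30 = 4·8²/30 = 128/15 kN·m
  R_B = 7w₀L/20 = 7·4·8/20 = 56/5 kN
  M_B = -w₀L²/20 = -4·8²/20 = -64/5 kN·m
Load 3 — point force P=6 kN at a=8/3 m (b=L-a=16/3):
  R_A = Pb²(3a+b)/L³ = 6·(16/3)²·(3·(8/3)+(16/3))/8³ = 40/9 kN
  M_A = Pab²/L² = 6·(8/3)·(16/3)²/8² = 64/9 kN·m
  R_B = Pa²(a+3b)/L³ = 6·(8/3)²·((8/3)+3·(16/3))/8³ = 14/9 kN
  M_B = -Pa²b/L² = -6·(8/3)²·(16/3)/8² = -32/9 kN·m
Load 4 — applied couple M₀=12 kN·m at a=16/5 m (b=L-a=24/5):
  R_A = 6M₀ab/L³ = 6·12·(16/5)·(24/5)/8³ = 54/25 kN
  M_A = M₀b(2a-b)/L² = 12·(24/5)·(2·(16/5)-(24/5))/8² = 36/25 kN·m
  R_B = -6M₀ab/L³ = -6·12·(16/5)·(24/5)/8³ = -54/25 kN
  M_B = M₀a(2b-a)/L² = 12·(16/5)·(2·(24/5)-(16/5))/8² = 96/25 kN·m
Superposition: R_A = -9134/225 kN, M_A = -11756/225 kN·m, R_B = -9316/225 kN, M_B = 12784/225 kN·m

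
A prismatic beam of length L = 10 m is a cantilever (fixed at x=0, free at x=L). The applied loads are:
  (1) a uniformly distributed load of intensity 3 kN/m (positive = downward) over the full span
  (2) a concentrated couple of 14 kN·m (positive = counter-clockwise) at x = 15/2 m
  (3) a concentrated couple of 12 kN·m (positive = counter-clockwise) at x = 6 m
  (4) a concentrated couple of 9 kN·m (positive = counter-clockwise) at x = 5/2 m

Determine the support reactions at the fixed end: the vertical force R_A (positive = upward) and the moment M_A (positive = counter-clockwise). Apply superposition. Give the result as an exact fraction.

R_A = 30 kN, M_A = 115 kN·m

Load 1 — uniform load w=3 kN/m over full span:
  R_A = wL = 3·10 = 30 kN
  M_A = wL²/2 = 3·10²/2 = 150 kN·m
Load 2 — applied couple M₀=14 kN·m at a=15/2 m (b=L-a=5/2):
  R_A = 0 kN
  M_A = -M₀ = -14 kN·m
Load 3 — applied couple M₀=12 kN·m at a=6 m (b=L-a=4):
  R_A = 0 kN
  M_A = -M₀ = -12 kN·m
Load 4 — applied couple M₀=9 kN·m at a=5/2 m (b=L-a=15/2):
  R_A = 0 kN
  M_A = -M₀ = -9 kN·m
Superposition: R_A = 30 kN, M_A = 115 kN·m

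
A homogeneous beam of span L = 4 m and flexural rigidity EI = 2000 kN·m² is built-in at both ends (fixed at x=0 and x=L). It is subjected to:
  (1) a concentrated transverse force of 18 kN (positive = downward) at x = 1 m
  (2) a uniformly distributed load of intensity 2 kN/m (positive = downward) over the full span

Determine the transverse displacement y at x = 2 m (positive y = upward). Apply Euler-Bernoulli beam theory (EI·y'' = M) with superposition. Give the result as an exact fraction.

y(2) = -13/6000 m

Load 1 — point force P=18 kN at a=1 m (b=L-a=3):
  y_1 = -Pa²(L-x)²(3bL-(3b+a)(L-x))/(6L³EI)  [x>a] = -18·1²·(4-2)²·(3·3·4-(3·3+1)·(4-2))/(6·4³·2000) = -3/2000 m
Load 2 — uniform load w=2 kN/m over full span:
  y_2 = -wx²(L-x)²/(24EI) = -2·2²·(4-2)²/(24·2000) = -1/1500 m
Superposition: y = Σ y_i = -13/6000 m ≈ -0.002167 m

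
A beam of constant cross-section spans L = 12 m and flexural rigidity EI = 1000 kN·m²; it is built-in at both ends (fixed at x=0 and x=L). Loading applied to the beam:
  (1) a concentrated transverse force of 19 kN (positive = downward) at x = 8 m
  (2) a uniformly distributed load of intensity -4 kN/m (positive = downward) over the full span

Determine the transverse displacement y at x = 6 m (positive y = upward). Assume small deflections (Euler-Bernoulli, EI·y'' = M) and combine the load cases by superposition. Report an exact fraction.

Load 1 — point force P=19 kN at a=8 m (b=L-a=4):
  y_1 = -Pb²x²(3aL-(3a+b)x)/(6L³EI)  [x≤a] = -19·4²·6²·(3·8·12-(3·8+4)·6)/(6·12³·1000) = -19/150 m
Load 2 — uniform load w=-4 kN/m over full span:
  y_2 = -wx²(L-x)²/(24EI) = -(-4)·6²·(12-6)²/(24·1000) = 27/125 m
Superposition: y = Σ y_i = 67/750 m ≈ 0.089333 m

y(6) = 67/750 m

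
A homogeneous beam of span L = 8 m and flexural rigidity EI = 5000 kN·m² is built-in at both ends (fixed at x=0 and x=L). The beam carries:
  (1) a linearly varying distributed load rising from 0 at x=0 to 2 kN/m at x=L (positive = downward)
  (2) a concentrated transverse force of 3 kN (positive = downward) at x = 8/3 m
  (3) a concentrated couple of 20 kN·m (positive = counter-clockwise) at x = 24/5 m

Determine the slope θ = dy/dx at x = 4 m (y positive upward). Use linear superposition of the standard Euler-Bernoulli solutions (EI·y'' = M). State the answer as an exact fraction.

Load 1 — triangular load w₀=2 kN/m (0→w₀ over full span):
  θ_1 = -w₀(2x(L-x)(L-2x)(x+2L)+x²(L-x)²)/(120LEI) = -2·(2·4·(8-4)·(8-2·4)·(4+2·8)+4²·(8-4)²)/(120·8·5000) = -1/9375 rad
Load 2 — point force P=3 kN at a=8/3 m (b=L-a=16/3):
  θ_2 = Pa²(L-x)(2bL-(3b+a)(L-x))/(2L³EI)  [x>a] = 3·(8/3)²·(8-4)·(2·(16/3)·8-(3·(16/3)+(8/3))·(8-4))/(2·8³·5000) = 1/5625 rad
Load 3 — applied couple M₀=20 kN·m at a=24/5 m (b=L-a=16/5):
  θ_3 = (R_Ax²/2 - M_Ax)/EI  [x≤a] with R_A=18/5, M_A=32/5 = ((18/5)·4²/2 - (32/5)·4)/5000 = 2/3125 rad
Superposition: θ = Σ θ_i = 4/5625 rad ≈ 0.000711 rad

θ(4) = 4/5625 rad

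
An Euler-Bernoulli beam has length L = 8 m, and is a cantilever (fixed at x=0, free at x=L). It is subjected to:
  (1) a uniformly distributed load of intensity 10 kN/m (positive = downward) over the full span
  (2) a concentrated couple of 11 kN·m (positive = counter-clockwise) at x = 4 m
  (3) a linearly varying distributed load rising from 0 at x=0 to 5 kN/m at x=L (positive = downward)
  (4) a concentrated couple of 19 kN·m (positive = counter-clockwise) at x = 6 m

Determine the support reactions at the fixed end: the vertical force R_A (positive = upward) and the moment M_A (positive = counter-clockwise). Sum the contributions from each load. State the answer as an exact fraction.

Load 1 — uniform load w=10 kN/m over full span:
  R_A = wL = 10·8 = 80 kN
  M_A = wL²/2 = 10·8²/2 = 320 kN·m
Load 2 — applied couple M₀=11 kN·m at a=4 m (b=L-a=4):
  R_A = 0 kN
  M_A = -M₀ = -11 kN·m
Load 3 — triangular load w₀=5 kN/m (0→w₀ over full span):
  R_A = w₀L/2 = 5·8/2 = 20 kN
  M_A = w₀L²/3 = 5·8²/3 = 320/3 kN·m
Load 4 — applied couple M₀=19 kN·m at a=6 m (b=L-a=2):
  R_A = 0 kN
  M_A = -M₀ = -19 kN·m
Superposition: R_A = 100 kN, M_A = 1190/3 kN·m

R_A = 100 kN, M_A = 1190/3 kN·m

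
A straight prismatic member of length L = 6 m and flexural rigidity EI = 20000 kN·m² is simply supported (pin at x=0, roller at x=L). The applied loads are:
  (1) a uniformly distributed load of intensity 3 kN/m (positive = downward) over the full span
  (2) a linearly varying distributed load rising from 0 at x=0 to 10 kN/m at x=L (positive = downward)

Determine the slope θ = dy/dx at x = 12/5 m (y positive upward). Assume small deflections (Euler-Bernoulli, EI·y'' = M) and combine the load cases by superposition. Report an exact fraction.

Load 1 — uniform load w=3 kN/m over full span:
  θ_1 = -w(L³-6Lx²+4x³)/(24EI) = -3·(6³-6·6·(12/5)²+4·(12/5)³)/(24·20000) = -999/2500000 rad
Load 2 — triangular load w₀=10 kN/m (0→w₀ over full span):
  θ_2 = -w₀(7L⁴-30L²x²+15x⁴)/(360LEI) = -10·(7·6⁴-30·6²·(12/5)²+15·(12/5)⁴)/(360·6·20000) = -969/1250000 rad
Superposition: θ = Σ θ_i = -2937/2500000 rad ≈ -0.001175 rad

θ(12/5) = -2937/2500000 rad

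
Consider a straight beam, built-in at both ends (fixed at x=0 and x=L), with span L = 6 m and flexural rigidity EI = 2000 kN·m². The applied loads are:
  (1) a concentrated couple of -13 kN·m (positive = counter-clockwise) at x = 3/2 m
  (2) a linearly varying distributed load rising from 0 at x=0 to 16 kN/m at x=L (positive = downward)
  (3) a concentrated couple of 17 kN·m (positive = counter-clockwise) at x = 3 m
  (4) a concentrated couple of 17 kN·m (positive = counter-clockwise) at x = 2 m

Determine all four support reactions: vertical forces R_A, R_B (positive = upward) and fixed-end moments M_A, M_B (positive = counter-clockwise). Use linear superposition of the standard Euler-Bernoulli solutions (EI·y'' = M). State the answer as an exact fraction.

Load 1 — applied couple M₀=-13 kN·m at a=3/2 m (b=L-a=9/2):
  R_A = 6M₀ab/L³ = 6·(-13)·(3/2)·(9/2)/6³ = -39/16 kN
  M_A = M₀b(2a-b)/L² = (-13)·(9/2)·(2·(3/2)-(9/2))/6² = 39/16 kN·m
  R_B = -6M₀ab/L³ = -6·(-13)·(3/2)·(9/2)/6³ = 39/16 kN
  M_B = M₀a(2b-a)/L² = (-13)·(3/2)·(2·(9/2)-(3/2))/6² = -65/16 kN·m
Load 2 — triangular load w₀=16 kN/m (0→w₀ over full span):
  R_A = 3w₀L/20 = 3·16·6/20 = 72/5 kN
  M_A = w₀L²/30 = 16·6²/30 = 96/5 kN·m
  R_B = 7w₀L/20 = 7·16·6/20 = 168/5 kN
  M_B = -w₀L²/20 = -16·6²/20 = -144/5 kN·m
Load 3 — applied couple M₀=17 kN·m at a=3 m (b=L-a=3):
  R_A = 6M₀ab/L³ = 6·17·3·3/6³ = 17/4 kN
  M_A = M₀b(2a-b)/L² = 17·3·(2·3-3)/6² = 17/4 kN·m
  R_B = -6M₀ab/L³ = -6·17·3·3/6³ = -17/4 kN
  M_B = M₀a(2b-a)/L² = 17·3·(2·3-3)/6² = 17/4 kN·m
Load 4 — applied couple M₀=17 kN·m at a=2 m (b=L-a=4):
  R_A = 6M₀ab/L³ = 6·17·2·4/6³ = 34/9 kN
  M_A = M₀b(2a-b)/L² = 17·4·(2·2-4)/6² = 0 kN·m
  R_B = -6M₀ab/L³ = -6·17·2·4/6³ = -34/9 kN
  M_B = M₀a(2b-a)/L² = 17·2·(2·4-2)/6² = 17/3 kN·m
Superposition: R_A = 14393/720 kN, M_A = 2071/80 kN·m, R_B = 20167/720 kN, M_B = -5507/240 kN·m

R_A = 14393/720 kN, M_A = 2071/80 kN·m, R_B = 20167/720 kN, M_B = -5507/240 kN·m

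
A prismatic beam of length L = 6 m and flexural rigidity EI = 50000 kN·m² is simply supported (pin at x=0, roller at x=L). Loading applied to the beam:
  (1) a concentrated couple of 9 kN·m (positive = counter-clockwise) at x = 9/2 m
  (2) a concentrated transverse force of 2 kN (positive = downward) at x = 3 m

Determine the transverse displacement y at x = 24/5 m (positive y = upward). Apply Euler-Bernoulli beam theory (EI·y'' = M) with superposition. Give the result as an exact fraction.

y(24/5) = -12969/50000000 m

Load 1 — applied couple M₀=9 kN·m at a=9/2 m (b=L-a=3/2):
  y_1 = (M₀x³/(6L)-M₀(x-a)²/2+C₁x)/EI  [x>a] with C₁=M₀(3b²-L²)/(6L)=-117/16 = (9·(24/5)³/(6·6)-9·((24/5)-(9/2))²/2+(-117/16)·(24/5))/50000 = -7857/50000000 m
Load 2 — point force P=2 kN at a=3 m (b=L-a=3):
  y_2 = -Pa(L-x)(2Lx-a²-x²)/(6LEI)  [x>a] = -2·3·(6-(24/5))·(2·6·(24/5)-3²-(24/5)²)/(6·6·50000) = -639/6250000 m
Superposition: y = Σ y_i = -12969/50000000 m ≈ -0.000259 m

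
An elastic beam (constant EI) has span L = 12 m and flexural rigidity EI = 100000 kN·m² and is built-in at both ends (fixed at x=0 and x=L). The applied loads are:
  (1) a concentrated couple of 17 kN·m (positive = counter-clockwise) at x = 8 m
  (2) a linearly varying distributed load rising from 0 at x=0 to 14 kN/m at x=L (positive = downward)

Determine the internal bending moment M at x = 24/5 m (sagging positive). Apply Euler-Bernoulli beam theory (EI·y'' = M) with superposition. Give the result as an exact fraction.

Load 1 — applied couple M₀=17 kN·m at a=8 m (b=L-a=4):
  M_1 = R_Ax - M_A  [x≤a] with R_A=17/9, M_A=17/3 = (17/9)·(24/5) - (17/3) = 17/5 kN·m
Load 2 — triangular load w₀=14 kN/m (0→w₀ over full span):
  M_2 = 3w₀Lx/20 - w₀L²/30 - w₀x³/(6L) = 3·14·12·(24/5)/20 - 14·12²/30 - 14·(24/5)³/(6·12) = 4032/125 kN·m
Superposition: M = Σ M_i = 4457/125 kN·m ≈ 35.656000 kN·m

M(24/5) = 4457/125 kN·m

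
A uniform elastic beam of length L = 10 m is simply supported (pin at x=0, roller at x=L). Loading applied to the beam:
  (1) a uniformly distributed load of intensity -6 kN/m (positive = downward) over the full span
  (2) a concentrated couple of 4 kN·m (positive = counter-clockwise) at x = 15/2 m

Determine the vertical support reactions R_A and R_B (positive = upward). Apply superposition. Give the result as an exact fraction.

R_A = -148/5 kN, R_B = -152/5 kN

Load 1 — uniform load w=-6 kN/m over full span:
  R_A = wL/2 = (-6)·10/2 = -30 kN
  R_B = wL/2 = (-6)·10/2 = -30 kN
Load 2 — applied couple M₀=4 kN·m at a=15/2 m (b=L-a=5/2):
  R_A = M₀/L = 4/10 = 2/5 kN
  R_B = -M₀/L = -4/10 = -2/5 kN
Superposition: R_A = -148/5 kN, R_B = -152/5 kN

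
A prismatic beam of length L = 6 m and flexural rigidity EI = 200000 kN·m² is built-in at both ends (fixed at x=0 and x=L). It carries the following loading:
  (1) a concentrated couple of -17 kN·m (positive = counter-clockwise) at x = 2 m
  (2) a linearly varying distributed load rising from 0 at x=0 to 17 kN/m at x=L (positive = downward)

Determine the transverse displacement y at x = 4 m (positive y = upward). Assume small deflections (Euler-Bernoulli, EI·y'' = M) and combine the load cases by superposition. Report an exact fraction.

Load 1 — applied couple M₀=-17 kN·m at a=2 m (b=L-a=4):
  y_1 = (R_Ax³/6 - M_Ax²/2 - M₀(x-a)²/2)/EI  [x>a] with R_A=-34/9, M_A=0 = ((-34/9)·4³/6 - 0·4²/2 - (-17)·(4-2)²/2)/200000 = -17/540000 m
Load 2 — triangular load w₀=17 kN/m (0→w₀ over full span):
  y_2 = -w₀x²(L-x)²(x+2L)/(120LEI) = -17·4²·(6-4)²·(4+2·6)/(120·6·200000) = -17/140625 m
Superposition: y = Σ y_i = -2057/13500000 m ≈ -0.000152 m

y(4) = -2057/13500000 m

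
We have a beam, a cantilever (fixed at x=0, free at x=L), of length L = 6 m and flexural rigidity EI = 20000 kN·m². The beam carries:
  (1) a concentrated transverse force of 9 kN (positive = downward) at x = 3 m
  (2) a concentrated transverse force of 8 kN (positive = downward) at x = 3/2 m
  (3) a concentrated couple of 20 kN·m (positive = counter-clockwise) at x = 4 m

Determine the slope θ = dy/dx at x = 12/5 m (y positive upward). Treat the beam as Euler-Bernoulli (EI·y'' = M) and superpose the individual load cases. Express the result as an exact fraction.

Load 1 — point force P=9 kN at a=3 m (b=L-a=3):
  θ_1 = -Px(2a-x)/(2EI)  [x≤a] = -9·(12/5)·(2·3-(12/5))/(2·20000) = -243/125000 rad
Load 2 — point force P=8 kN at a=3/2 m (b=L-a=9/2):
  θ_2 = -Pa²/(2EI)  [x>a] = -8·(3/2)²/(2·20000) = -9/20000 rad
Load 3 — applied couple M₀=20 kN·m at a=4 m (b=L-a=2):
  θ_3 = M₀x/EI  [x≤a] = 20·(12/5)/20000 = 3/1250 rad
Superposition: θ = Σ θ_i = 3/500000 rad ≈ 0.000006 rad

θ(12/5) = 3/500000 rad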